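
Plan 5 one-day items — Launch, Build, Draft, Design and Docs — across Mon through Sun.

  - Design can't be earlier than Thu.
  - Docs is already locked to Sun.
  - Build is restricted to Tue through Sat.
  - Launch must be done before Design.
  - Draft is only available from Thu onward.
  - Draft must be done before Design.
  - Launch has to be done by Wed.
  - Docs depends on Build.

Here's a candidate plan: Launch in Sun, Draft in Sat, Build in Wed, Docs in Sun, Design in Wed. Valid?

Docs depends on Build — holds.
Draft must be done before Design — violated.
Launch must be done before Design — violated.
Design can't be earlier than Thu — violated.
Launch has to be done by Wed — violated.
Draft is only available from Thu onward — holds.
Docs is already locked to Sun — holds.
Build is restricted to Tue through Sat — holds.

No — it violates: Launch must be done before Design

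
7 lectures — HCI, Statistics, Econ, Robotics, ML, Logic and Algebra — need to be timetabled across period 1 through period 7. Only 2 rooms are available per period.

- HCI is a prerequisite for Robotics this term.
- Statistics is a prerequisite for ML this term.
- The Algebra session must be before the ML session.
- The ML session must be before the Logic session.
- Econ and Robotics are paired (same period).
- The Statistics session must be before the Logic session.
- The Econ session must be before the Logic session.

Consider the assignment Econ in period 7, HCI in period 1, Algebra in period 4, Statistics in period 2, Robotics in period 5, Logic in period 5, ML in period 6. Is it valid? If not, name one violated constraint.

No — it violates: The Econ session must be before the Logic session

HCI is a prerequisite for Robotics this term — holds.
The Statistics session must be before the Logic session — holds.
Statistics is a prerequisite for ML this term — holds.
Only 2 rooms are available per period — holds.
The Algebra session must be before the ML session — holds.
Econ and Robotics are paired (same period) — violated.
The ML session must be before the Logic session — violated.
The Econ session must be before the Logic session — violated.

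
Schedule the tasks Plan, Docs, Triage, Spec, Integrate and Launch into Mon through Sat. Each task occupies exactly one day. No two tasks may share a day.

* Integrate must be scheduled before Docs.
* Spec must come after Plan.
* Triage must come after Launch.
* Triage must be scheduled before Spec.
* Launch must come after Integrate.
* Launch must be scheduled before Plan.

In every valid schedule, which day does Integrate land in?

Mon

Downstream work caps Integrate at Wed.
So Integrate is pinned to Mon.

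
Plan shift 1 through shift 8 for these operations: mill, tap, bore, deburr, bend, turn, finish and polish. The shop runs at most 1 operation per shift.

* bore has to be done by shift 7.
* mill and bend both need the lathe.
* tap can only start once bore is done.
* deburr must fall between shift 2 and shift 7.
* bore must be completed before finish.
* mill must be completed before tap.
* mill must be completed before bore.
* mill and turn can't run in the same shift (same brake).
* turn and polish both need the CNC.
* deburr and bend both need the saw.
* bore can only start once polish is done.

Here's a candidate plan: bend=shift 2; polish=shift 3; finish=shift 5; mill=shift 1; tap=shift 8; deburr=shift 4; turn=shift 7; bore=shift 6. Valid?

bore must be completed before finish — violated.
The shop runs at most 1 operation per shift — holds.
mill and bend both need the lathe — holds.
turn and polish both need the CNC — holds.
mill and turn can't run in the same shift (same brake) — holds.
deburr must fall between shift 2 and shift 7 — holds.
mill must be completed before tap — holds.
tap can only start once bore is done — holds.
mill must be completed before bore — holds.
deburr and bend both need the saw — holds.
bore has to be done by shift 7 — holds.
bore can only start once polish is done — holds.

Invalid. bore must be completed before finish.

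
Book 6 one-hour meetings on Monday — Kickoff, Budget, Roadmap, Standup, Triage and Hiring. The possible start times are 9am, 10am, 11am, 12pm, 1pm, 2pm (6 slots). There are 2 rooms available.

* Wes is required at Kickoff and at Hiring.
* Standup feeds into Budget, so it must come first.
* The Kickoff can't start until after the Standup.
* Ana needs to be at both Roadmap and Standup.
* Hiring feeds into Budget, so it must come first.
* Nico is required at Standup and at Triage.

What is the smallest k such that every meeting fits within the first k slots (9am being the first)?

The precedence chain requires at least 2 distinct slots.
With at most 2 per slot and 6 meetings, at least 3 slots are needed.
3 works (last occupied slot: 11am): for example Kickoff=10am, Triage=11am, Hiring=9am, Roadmap=11am, Budget=10am, Standup=9am.

3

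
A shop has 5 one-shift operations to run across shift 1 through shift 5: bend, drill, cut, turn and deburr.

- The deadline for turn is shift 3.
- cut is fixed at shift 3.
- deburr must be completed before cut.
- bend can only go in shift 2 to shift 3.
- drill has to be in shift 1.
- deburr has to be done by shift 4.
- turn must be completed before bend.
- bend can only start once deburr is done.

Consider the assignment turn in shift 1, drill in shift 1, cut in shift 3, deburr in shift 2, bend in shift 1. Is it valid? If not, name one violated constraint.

bend can only go in shift 2 to shift 3 — violated.
turn must be completed before bend — violated.
deburr has to be done by shift 4 — holds.
drill has to be in shift 1 — holds.
deburr must be completed before cut — holds.
bend can only start once deburr is done — violated.
The deadline for turn is shift 3 — holds.
cut is fixed at shift 3 — holds.

No — it violates: bend can only go in shift 2 to shift 3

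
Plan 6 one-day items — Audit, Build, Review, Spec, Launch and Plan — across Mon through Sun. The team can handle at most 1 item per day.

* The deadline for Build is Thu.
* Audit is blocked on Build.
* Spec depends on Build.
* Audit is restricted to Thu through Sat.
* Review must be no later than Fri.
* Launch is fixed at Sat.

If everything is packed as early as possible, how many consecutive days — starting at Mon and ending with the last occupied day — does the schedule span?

6

The precedence chain requires at least 2 distinct days.
With at most 1 per day and 6 tasks, at least 6 days are needed.
Launch can't be placed before Sat — that is day 6 counting from Mon — so the schedule must run through at least 6 days.
6 works (last occupied day: Sat): for example Plan=Fri, Spec=Wed, Launch=Sat, Audit=Thu, Review=Tue, Build=Mon.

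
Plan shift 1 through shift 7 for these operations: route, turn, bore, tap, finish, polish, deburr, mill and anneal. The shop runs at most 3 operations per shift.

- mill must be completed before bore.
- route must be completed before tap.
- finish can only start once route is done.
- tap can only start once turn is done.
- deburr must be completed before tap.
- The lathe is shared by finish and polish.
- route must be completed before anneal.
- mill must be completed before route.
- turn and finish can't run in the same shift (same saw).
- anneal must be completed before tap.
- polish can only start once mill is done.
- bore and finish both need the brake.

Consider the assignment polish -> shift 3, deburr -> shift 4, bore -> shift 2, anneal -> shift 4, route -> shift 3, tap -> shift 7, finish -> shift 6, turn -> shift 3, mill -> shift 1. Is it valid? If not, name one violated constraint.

mill must be completed before bore — holds.
turn and finish can't run in the same shift (same saw) — holds.
bore and finish both need the brake — holds.
route must be completed before anneal — holds.
finish can only start once route is done — holds.
The shop runs at most 3 operations per shift — holds.
anneal must be completed before tap — holds.
The lathe is shared by finish and polish — holds.
polish can only start once mill is done — holds.
deburr must be completed before tap — holds.
mill must be completed before route — holds.
route must be completed before tap — holds.
tap can only start once turn is done — holds.

Yes, all constraints hold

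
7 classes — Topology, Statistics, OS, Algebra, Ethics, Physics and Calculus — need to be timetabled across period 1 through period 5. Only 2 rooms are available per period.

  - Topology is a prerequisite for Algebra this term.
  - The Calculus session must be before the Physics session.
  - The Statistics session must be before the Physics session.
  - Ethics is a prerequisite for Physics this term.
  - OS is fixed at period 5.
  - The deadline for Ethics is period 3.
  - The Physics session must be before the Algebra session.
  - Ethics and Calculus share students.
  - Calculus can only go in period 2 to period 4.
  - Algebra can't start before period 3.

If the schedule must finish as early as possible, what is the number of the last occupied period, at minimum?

period 5

The precedence chain requires at least 3 distinct periods.
With at most 2 per period and 7 classes, at least 4 periods are needed.
OS can't be placed before period 5, so the schedule must run through at least period 5.
5 works (last occupied period: period 5): for example Ethics -> period 1; Statistics -> period 2; OS -> period 5; Topology -> period 1; Physics -> period 3; Algebra -> period 4; Calculus -> period 2.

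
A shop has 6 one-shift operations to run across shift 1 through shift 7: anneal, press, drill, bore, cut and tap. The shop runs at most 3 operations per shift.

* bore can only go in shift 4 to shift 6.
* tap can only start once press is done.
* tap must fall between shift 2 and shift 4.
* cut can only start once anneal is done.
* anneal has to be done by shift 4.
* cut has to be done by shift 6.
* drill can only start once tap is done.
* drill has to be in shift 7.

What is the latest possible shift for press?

shift 3

Downstream work caps press at shift 3.
press at shift 3 is achievable: press=shift 3; cut=shift 2; anneal=shift 1; tap=shift 4; drill=shift 7; bore=shift 4.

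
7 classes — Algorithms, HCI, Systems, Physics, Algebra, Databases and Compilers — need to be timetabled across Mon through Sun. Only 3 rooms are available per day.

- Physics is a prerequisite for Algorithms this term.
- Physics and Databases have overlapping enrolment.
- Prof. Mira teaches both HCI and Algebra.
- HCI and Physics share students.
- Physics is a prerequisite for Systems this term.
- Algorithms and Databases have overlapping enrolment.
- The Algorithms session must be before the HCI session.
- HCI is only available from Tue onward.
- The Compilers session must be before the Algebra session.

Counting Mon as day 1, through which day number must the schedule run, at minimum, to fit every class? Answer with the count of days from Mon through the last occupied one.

The precedence chain requires at least 3 distinct days.
With at most 3 per day and 7 classes, at least 3 days are needed.
3 works (last occupied day: Wed): for example Systems=Tue, Compilers=Mon, Databases=Wed, HCI=Wed, Algorithms=Tue, Algebra=Tue, Physics=Mon.

3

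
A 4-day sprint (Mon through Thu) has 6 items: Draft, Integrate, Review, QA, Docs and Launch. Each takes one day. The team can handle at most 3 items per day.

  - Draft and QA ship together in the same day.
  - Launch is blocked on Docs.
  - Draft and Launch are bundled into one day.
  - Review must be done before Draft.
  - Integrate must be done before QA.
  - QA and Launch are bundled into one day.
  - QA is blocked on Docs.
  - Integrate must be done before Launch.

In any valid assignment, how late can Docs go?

Downstream work caps Docs at Wed.
Docs at Wed is achievable: Launch in Thu, Docs in Wed, QA in Thu, Integrate in Mon, Draft in Thu, Review in Mon.

Wed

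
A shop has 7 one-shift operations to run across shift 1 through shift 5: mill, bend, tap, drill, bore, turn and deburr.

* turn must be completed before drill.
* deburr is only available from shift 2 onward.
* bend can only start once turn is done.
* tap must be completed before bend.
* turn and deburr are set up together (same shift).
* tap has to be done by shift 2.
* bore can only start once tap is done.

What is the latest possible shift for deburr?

shift 4

Deburr is available from shift 2; deburr must be in the same shift as turn, which can't be after shift 4, so deburr is at most shift 4.
deburr at shift 4 is achievable: turn -> shift 4, tap -> shift 1, mill -> shift 1, bend -> shift 5, drill -> shift 5, deburr -> shift 4, bore -> shift 2.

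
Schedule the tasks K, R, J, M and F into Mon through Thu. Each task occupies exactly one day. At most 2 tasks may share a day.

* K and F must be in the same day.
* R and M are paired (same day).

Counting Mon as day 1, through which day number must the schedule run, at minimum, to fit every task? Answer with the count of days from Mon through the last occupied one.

3 days

With at most 2 per day and 5 tasks, at least 3 days are needed.
3 works (last occupied day: Wed): for example M in Tue; F in Mon; K in Mon; R in Tue; J in Wed.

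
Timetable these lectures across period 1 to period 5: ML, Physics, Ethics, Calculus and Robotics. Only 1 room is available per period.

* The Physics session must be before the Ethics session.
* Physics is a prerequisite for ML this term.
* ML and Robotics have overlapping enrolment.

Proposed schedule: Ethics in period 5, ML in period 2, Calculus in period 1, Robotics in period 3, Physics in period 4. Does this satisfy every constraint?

No. Physics is a prerequisite for ML this term is not satisfied.

Physics is a prerequisite for ML this term — violated.
ML and Robotics have overlapping enrolment — holds.
The Physics session must be before the Ethics session — holds.
Only 1 room is available per period — holds.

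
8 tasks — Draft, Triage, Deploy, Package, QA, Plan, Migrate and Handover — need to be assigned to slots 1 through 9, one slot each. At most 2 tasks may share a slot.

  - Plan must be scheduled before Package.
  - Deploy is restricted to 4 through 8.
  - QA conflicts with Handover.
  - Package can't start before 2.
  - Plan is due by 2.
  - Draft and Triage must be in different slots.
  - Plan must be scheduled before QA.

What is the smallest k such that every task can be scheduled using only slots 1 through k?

The precedence chain requires at least 2 distinct slots.
With at most 2 per slot and 8 tasks, at least 4 slots are needed.
Deploy can't be placed before 4, so the schedule must run through at least slot 4.
4 works (last occupied slot: 4): for example Handover=4, Triage=3, Draft=1, Deploy=4, Plan=1, QA=2, Package=2, Migrate=3.

4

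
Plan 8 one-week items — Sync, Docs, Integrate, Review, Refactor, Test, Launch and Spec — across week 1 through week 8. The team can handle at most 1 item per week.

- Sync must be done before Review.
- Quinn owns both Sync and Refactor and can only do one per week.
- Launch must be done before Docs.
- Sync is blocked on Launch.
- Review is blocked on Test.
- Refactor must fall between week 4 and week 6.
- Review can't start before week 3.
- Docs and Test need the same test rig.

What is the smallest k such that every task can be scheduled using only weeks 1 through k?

The precedence chain requires at least 3 distinct weeks.
With at most 1 per week and 8 tasks, at least 8 weeks are needed.
Refactor can't be placed before week 4, so the schedule must run through at least week 4.
8 works (last occupied week: week 8): for example Spec=week 8; Test=week 3; Refactor=week 4; Integrate=week 7; Docs=week 6; Sync=week 2; Launch=week 1; Review=week 5.

8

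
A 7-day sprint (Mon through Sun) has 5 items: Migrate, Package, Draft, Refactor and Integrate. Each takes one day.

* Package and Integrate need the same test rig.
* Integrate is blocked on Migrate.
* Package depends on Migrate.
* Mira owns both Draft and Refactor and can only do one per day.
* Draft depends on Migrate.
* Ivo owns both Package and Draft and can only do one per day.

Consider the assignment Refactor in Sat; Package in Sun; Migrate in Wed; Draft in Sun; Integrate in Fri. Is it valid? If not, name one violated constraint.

Invalid. Ivo owns both Package and Draft and can only do one per day.

Package and Integrate need the same test rig — holds.
Package depends on Migrate — holds.
Ivo owns both Package and Draft and can only do one per day — violated.
Integrate is blocked on Migrate — holds.
Mira owns both Draft and Refactor and can only do one per day — holds.
Draft depends on Migrate — holds.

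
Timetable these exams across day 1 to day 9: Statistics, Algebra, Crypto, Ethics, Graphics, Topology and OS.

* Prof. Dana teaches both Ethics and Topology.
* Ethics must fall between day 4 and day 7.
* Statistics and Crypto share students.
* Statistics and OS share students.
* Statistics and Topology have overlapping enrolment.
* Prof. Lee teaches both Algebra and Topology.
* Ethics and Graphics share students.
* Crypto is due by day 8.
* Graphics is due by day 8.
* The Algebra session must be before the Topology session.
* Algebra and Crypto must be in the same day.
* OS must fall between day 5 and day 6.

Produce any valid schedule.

Graphics=day 1; OS=day 5; Crypto=day 1; Ethics=day 4; Topology=day 2; Statistics=day 3; Algebra=day 1

Checking: Algebra(day 1) before Topology(day 2); Ethics(day 4) != Topology(day 2); Statistics(day 3) != Topology(day 2); Algebra(day 1) != Topology(day 2); Ethics(day 4) != Graphics(day 1); Statistics(day 3) != Crypto(day 1); Statistics(day 3) != OS(day 5); Algebra = Crypto = day 1; Crypto=day 1 in [day 1,day 8]; OS=day 5 in [day 5,day 6]; Ethics=day 4 in [day 4,day 7]; Graphics=day 1 in [day 1,day 8].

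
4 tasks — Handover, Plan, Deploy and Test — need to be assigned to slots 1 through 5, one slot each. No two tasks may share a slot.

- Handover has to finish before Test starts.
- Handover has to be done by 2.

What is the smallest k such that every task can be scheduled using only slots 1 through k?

4 slots

The precedence chain requires at least 2 distinct slots.
With at most 1 per slot and 4 tasks, at least 4 slots are needed.
4 works (last occupied slot: 4): for example Test=2, Plan=3, Handover=1, Deploy=4.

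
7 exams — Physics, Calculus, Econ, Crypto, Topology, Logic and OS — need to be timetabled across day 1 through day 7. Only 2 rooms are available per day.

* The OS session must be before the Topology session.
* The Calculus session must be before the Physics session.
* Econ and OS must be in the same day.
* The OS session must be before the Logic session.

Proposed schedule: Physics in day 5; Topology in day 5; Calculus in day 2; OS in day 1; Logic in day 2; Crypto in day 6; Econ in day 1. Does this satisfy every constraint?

Yes, all constraints hold

The Calculus session must be before the Physics session — holds.
Only 2 rooms are available per day — holds.
Econ and OS must be in the same day — holds.
The OS session must be before the Topology session — holds.
The OS session must be before the Logic session — holds.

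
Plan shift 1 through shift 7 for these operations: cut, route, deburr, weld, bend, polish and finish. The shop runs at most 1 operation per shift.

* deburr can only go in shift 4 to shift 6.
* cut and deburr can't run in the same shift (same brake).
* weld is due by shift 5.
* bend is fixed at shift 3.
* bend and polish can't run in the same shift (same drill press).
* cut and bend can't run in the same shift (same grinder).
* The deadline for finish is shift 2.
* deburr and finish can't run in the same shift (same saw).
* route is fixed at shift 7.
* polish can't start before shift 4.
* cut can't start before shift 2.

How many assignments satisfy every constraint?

16

Splitting on cut: it can be shift 2 (4), shift 4 (4), shift 5 (4), shift 6 (4). Listing each branch's schedules as (route, deburr, weld, bend, polish, finish) by shift number:
cut=shift 2: (7,4,5,3,6,1) (7,5,4,3,6,1) (7,6,4,3,5,1) (7,6,5,3,4,1) — 4.
cut=shift 4: (7,5,1,3,6,2) (7,5,2,3,6,1) (7,6,1,3,5,2) (7,6,2,3,5,1) — 4.
cut=shift 5: (7,4,1,3,6,2) (7,4,2,3,6,1) (7,6,1,3,4,2) (7,6,2,3,4,1) — 4.
cut=shift 6: (7,4,1,3,5,2) (7,4,2,3,5,1) (7,5,1,3,4,2) (7,5,2,3,4,1) — 4.
Summing: 4 + 4 + 4 + 4 = 16.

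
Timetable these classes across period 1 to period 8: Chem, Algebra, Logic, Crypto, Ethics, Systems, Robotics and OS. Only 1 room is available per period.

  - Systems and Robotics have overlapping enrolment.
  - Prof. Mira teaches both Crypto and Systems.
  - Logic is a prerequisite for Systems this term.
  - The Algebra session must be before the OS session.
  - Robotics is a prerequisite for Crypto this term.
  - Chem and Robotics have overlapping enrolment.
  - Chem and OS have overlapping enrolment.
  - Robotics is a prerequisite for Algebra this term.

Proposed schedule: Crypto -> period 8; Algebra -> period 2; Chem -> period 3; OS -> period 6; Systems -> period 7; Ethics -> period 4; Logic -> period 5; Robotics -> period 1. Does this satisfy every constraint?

Yes

Logic is a prerequisite for Systems this term — holds.
Prof. Mira teaches both Crypto and Systems — holds.
Only 1 room is available per period — holds.
Robotics is a prerequisite for Crypto this term — holds.
Chem and OS have overlapping enrolment — holds.
The Algebra session must be before the OS session — holds.
Robotics is a prerequisite for Algebra this term — holds.
Chem and Robotics have overlapping enrolment — holds.
Systems and Robotics have overlapping enrolment — holds.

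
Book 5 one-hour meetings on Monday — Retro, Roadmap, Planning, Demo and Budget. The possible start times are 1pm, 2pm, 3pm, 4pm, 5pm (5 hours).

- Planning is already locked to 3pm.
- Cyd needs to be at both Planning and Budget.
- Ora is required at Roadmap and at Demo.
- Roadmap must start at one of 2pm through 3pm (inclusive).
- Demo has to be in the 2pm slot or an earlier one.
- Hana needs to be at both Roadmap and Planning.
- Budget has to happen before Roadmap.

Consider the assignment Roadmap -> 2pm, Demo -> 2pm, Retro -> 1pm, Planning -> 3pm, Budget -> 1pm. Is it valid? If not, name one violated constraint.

No. Ora is required at Roadmap and at Demo is not satisfied.

Roadmap must start at one of 2pm through 3pm (inclusive) — holds.
Cyd needs to be at both Planning and Budget — holds.
Ora is required at Roadmap and at Demo — violated.
Hana needs to be at both Roadmap and Planning — holds.
Demo has to be in the 2pm slot or an earlier one — holds.
Budget has to happen before Roadmap — holds.
Planning is already locked to 3pm — holds.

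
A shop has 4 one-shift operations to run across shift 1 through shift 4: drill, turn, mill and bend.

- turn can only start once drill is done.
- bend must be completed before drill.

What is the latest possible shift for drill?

shift 3

Precedence pushes drill to at least shift 2; downstream work caps drill at shift 3.
drill at shift 3 is achievable: turn -> shift 4, bend -> shift 1, drill -> shift 3, mill -> shift 1.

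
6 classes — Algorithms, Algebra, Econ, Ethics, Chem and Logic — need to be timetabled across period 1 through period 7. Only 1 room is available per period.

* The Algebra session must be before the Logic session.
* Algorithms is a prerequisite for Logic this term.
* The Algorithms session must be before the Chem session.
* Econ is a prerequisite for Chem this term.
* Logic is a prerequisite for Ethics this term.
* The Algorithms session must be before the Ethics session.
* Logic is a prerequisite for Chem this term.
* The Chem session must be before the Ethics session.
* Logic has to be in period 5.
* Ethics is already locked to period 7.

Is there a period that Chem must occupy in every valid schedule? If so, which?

Logic is fixed at period 5 and must come before Chem, so Chem is at least period 6.
Ethics is fixed at period 7 and must come after Chem, so Chem is at most period 6.
So Chem must be period 6.

period 6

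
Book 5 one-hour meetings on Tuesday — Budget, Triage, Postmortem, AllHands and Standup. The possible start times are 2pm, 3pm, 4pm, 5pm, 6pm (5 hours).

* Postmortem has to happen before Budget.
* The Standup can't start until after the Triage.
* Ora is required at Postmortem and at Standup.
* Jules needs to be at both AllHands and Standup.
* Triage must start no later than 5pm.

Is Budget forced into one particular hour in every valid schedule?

Budget can be 3pm (e.g. AllHands in 2pm, Triage in 2pm, Postmortem in 2pm, Standup in 3pm, Budget in 3pm) or 4pm (e.g. AllHands -> 2pm, Triage -> 2pm, Standup -> 3pm, Postmortem -> 2pm, Budget -> 4pm).

No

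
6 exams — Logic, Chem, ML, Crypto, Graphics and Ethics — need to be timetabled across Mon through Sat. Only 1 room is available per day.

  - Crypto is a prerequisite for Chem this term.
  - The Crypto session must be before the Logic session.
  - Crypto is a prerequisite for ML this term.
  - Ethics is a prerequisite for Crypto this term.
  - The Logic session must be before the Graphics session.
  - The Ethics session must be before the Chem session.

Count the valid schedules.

Splitting on Logic: it can be Wed (6), Thu (4), Fri (2). Listing each branch's schedules as (Chem, ML, Crypto, Graphics, Ethics):
Logic=Wed: (Thu,Fri,Tue,Sat,Mon) (Thu,Sat,Tue,Fri,Mon) (Fri,Thu,Tue,Sat,Mon) (Fri,Sat,Tue,Thu,Mon) (Sat,Thu,Tue,Fri,Mon) (Sat,Fri,Tue,Thu,Mon) — 6.
Logic=Thu: (Wed,Fri,Tue,Sat,Mon) (Wed,Sat,Tue,Fri,Mon) (Fri,Wed,Tue,Sat,Mon) (Sat,Wed,Tue,Fri,Mon) — 4.
Logic=Fri: (Wed,Thu,Tue,Sat,Mon) (Thu,Wed,Tue,Sat,Mon) — 2.
Summing: 6 + 4 + 2 = 12.

12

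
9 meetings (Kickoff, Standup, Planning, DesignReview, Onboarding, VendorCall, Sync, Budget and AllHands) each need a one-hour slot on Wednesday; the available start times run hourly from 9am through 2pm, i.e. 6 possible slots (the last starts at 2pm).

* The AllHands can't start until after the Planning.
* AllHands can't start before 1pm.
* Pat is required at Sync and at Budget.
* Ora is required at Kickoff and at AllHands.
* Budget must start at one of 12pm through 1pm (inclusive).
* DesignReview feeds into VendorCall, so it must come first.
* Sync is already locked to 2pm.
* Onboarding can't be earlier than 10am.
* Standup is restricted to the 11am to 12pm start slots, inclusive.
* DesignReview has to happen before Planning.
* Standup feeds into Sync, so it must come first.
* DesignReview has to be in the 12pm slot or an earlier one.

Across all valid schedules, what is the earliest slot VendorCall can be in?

10am

Precedence pushes VendorCall to at least 10am.
VendorCall at 10am is achievable: Standup -> 11am, Sync -> 2pm, AllHands -> 1pm, Budget -> 12pm, Kickoff -> 9am, Planning -> 10am, Onboarding -> 10am, VendorCall -> 10am, DesignReview -> 9am.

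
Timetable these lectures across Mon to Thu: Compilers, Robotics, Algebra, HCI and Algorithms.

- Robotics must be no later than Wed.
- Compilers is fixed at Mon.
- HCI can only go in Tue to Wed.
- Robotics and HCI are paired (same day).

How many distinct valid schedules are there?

Splitting on Robotics: it can be Tue (16), Wed (16). Listing each branch's schedules as (Compilers, Algebra, HCI, Algorithms):
Robotics=Tue: (Mon,Mon,Tue,Mon) (Mon,Mon,Tue,Tue) (Mon,Mon,Tue,Wed) (Mon,Mon,Tue,Thu) (Mon,Tue,Tue,Mon) (Mon,Tue,Tue,Tue) (Mon,Tue,Tue,Wed) (Mon,Tue,Tue,Thu) (Mon,Wed,Tue,Mon) (Mon,Wed,Tue,Tue) (Mon,Wed,Tue,Wed) (Mon,Wed,Tue,Thu) (Mon,Thu,Tue,Mon) (Mon,Thu,Tue,Tue) (Mon,Thu,Tue,Wed) (Mon,Thu,Tue,Thu) — 16.
Robotics=Wed: (Mon,Mon,Wed,Mon) (Mon,Mon,Wed,Tue) (Mon,Mon,Wed,Wed) (Mon,Mon,Wed,Thu) (Mon,Tue,Wed,Mon) (Mon,Tue,Wed,Tue) (Mon,Tue,Wed,Wed) (Mon,Tue,Wed,Thu) (Mon,Wed,Wed,Mon) (Mon,Wed,Wed,Tue) (Mon,Wed,Wed,Wed) (Mon,Wed,Wed,Thu) (Mon,Thu,Wed,Mon) (Mon,Thu,Wed,Tue) (Mon,Thu,Wed,Wed) (Mon,Thu,Wed,Thu) — 16.
Summing: 16 + 16 = 32.

32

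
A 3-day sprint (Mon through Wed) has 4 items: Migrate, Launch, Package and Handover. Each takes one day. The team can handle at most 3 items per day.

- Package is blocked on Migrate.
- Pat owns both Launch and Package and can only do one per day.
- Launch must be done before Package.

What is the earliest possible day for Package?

Precedence pushes Package to at least Tue.
Package at Tue is achievable: Handover -> Mon, Package -> Tue, Migrate -> Mon, Launch -> Mon.

Tue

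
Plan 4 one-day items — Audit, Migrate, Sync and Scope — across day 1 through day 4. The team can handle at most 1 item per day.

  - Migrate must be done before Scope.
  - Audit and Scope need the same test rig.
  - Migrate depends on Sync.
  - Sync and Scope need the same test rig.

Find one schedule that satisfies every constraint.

Sync -> day 1; Audit -> day 4; Scope -> day 3; Migrate -> day 2

Checking: Migrate(day 2) before Scope(day 3); Sync(day 1) before Migrate(day 2); Audit(day 4) != Scope(day 3); Sync(day 1) != Scope(day 3); max 1 per day (cap 1).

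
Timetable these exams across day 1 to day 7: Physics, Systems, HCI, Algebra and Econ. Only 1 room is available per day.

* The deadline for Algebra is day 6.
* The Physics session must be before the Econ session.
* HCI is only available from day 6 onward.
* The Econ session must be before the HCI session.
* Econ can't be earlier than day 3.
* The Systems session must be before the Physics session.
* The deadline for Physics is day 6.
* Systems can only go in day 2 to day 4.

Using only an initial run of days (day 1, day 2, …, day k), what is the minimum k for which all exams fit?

The precedence chain requires at least 4 distinct days.
With at most 1 per day and 5 exams, at least 5 days are needed.
HCI can't be placed before day 6, so the schedule must run through at least day 6.
6 works (last occupied day: day 6): for example Systems -> day 2; Algebra -> day 1; HCI -> day 6; Physics -> day 3; Econ -> day 4.

6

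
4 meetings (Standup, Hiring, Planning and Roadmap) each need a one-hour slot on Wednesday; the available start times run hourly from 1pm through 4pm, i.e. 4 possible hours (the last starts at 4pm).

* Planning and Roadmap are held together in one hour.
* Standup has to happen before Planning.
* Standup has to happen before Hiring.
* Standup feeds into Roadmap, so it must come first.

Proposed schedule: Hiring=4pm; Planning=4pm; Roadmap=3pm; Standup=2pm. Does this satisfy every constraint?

Standup feeds into Roadmap, so it must come first — holds.
Standup has to happen before Hiring — holds.
Standup has to happen before Planning — holds.
Planning and Roadmap are held together in one hour — violated.

No. Planning and Roadmap are held together in one hour is not satisfied.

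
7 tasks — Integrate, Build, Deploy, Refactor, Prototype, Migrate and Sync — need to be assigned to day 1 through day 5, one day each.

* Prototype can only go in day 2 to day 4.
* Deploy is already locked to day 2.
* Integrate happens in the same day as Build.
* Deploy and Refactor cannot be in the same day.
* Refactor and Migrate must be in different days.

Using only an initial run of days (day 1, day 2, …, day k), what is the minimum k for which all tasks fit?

2 days

Deploy can't be placed before day 2, so the schedule must run through at least day 2.
2 works (last occupied day: day 2): for example Prototype in day 2; Refactor in day 1; Build in day 1; Deploy in day 2; Migrate in day 2; Integrate in day 1; Sync in day 1.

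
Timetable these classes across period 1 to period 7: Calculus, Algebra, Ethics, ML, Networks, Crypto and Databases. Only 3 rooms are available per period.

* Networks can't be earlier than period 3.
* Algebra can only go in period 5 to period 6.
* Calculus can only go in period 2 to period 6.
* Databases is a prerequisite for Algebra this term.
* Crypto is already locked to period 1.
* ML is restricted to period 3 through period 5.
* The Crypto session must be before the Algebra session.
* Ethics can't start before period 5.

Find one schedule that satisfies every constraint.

Ethics -> period 5, Networks -> period 3, Calculus -> period 2, ML -> period 3, Crypto -> period 1, Algebra -> period 5, Databases -> period 1

Checking: Crypto(period 1) before Algebra(period 5); Databases(period 1) before Algebra(period 5); Calculus=period 2 in [period 2,period 6]; ML=period 3 in [period 3,period 5]; Ethics=period 5 in [period 5,period 7]; Algebra=period 5 in [period 5,period 6]; Networks=period 3 in [period 3,period 7]; Crypto=period 1 in [period 1,period 1]; max 2 per period (cap 3).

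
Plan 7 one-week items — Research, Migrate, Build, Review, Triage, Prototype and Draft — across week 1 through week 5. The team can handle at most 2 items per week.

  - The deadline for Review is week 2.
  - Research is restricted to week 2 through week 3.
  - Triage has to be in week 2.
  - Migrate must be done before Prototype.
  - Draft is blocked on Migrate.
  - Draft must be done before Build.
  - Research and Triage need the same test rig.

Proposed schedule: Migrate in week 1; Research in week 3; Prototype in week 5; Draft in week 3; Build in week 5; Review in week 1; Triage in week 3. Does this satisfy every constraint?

No — it violates: The team can handle at most 2 items per week

Triage has to be in week 2 — violated.
Research is restricted to week 2 through week 3 — holds.
Migrate must be done before Prototype — holds.
The deadline for Review is week 2 — holds.
Draft is blocked on Migrate — holds.
The team can handle at most 2 items per week — violated.
Research and Triage need the same test rig — violated.
Draft must be done before Build — holds.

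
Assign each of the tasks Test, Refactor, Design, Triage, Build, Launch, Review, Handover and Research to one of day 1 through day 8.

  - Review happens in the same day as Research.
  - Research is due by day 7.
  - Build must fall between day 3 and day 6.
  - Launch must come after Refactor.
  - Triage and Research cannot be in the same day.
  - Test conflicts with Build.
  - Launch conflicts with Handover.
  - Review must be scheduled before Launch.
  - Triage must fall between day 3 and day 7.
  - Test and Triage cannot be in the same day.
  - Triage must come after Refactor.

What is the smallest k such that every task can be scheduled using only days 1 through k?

The precedence chain requires at least 2 distinct days.
Triage can't be placed before day 3, so the schedule must run through at least day 3.
3 works (last occupied day: day 3): for example Triage -> day 3, Refactor -> day 1, Handover -> day 1, Launch -> day 2, Build -> day 3, Test -> day 1, Design -> day 1, Review -> day 1, Research -> day 1.

3 days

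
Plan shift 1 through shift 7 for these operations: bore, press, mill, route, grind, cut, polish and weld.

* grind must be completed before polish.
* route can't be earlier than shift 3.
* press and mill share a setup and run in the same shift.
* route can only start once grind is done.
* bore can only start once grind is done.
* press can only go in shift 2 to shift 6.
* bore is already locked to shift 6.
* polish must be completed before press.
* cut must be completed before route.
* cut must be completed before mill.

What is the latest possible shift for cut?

shift 5

Downstream work caps cut at shift 5.
cut at shift 5 is achievable: weld in shift 1, cut in shift 5, mill in shift 6, grind in shift 1, polish in shift 2, bore in shift 6, press in shift 6, route in shift 6.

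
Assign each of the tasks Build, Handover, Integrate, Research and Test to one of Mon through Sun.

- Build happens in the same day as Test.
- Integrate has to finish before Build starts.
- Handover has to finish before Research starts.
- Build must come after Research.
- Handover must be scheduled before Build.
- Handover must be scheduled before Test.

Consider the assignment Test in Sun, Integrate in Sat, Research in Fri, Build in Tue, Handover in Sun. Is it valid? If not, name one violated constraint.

Handover has to finish before Research starts — violated.
Handover must be scheduled before Build — violated.
Build happens in the same day as Test — violated.
Integrate has to finish before Build starts — violated.
Build must come after Research — violated.
Handover must be scheduled before Test — violated.

Invalid. Handover must be scheduled before Build.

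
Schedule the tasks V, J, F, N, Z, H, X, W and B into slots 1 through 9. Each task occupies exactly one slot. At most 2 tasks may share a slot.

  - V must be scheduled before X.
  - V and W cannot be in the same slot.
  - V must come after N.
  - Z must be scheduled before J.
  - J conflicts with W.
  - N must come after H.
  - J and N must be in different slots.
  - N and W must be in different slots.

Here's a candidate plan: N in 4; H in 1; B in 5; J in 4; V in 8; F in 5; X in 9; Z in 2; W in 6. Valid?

N and W must be in different slots — holds.
V and W cannot be in the same slot — holds.
J and N must be in different slots — violated.
V must come after N — holds.
At most 2 tasks may share a slot — holds.
V must be scheduled before X — holds.
N must come after H — holds.
Z must be scheduled before J — holds.
J conflicts with W — holds.

Invalid. J and N must be in different slots.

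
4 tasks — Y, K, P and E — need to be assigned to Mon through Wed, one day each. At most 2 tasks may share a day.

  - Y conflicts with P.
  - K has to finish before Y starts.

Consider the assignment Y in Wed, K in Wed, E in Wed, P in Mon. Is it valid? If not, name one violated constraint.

K has to finish before Y starts — violated.
Y conflicts with P — holds.
At most 2 tasks may share a day — violated.

No. At most 2 tasks may share a day is not satisfied.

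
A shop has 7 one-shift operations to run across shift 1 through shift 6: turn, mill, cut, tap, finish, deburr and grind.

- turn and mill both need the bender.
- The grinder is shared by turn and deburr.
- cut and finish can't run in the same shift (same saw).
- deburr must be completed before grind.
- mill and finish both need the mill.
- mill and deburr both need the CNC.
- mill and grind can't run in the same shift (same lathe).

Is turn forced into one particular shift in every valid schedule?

No

turn can be shift 1 (e.g. turn -> shift 1, grind -> shift 3, tap -> shift 1, deburr -> shift 2, mill -> shift 4, cut -> shift 1, finish -> shift 2) or shift 2 (e.g. tap in shift 1; grind in shift 2; mill in shift 3; turn in shift 2; cut in shift 1; deburr in shift 1; finish in shift 2).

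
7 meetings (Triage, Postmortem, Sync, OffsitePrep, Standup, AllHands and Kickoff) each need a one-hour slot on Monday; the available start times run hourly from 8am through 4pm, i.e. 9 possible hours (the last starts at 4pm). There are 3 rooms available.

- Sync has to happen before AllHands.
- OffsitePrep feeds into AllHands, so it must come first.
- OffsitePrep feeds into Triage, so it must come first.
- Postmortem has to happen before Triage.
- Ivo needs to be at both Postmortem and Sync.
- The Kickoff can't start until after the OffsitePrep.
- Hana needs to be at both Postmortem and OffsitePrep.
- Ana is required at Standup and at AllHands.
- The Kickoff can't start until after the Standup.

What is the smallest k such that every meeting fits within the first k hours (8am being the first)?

The precedence chain requires at least 2 distinct hours.
With at most 3 per hour and 7 meetings, at least 3 hours are needed.
3 works (last occupied hour: 10am): for example Standup=8am, Triage=10am, Kickoff=9am, AllHands=9am, Sync=8am, Postmortem=9am, OffsitePrep=8am.

3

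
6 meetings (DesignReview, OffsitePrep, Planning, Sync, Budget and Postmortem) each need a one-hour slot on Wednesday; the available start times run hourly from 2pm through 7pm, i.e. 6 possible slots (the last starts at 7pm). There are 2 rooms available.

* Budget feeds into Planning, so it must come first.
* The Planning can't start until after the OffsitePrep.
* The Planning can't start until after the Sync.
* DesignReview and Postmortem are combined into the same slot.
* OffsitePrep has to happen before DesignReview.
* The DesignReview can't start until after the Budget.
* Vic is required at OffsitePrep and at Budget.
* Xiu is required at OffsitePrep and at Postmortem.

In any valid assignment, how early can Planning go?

4pm

Precedence pushes Planning to at least 3pm.
Planning at 4pm is achievable: DesignReview in 5pm, Postmortem in 5pm, Planning in 4pm, OffsitePrep in 2pm, Budget in 3pm, Sync in 2pm.
Nothing earlier works — the conflict and capacity constraints rule out every slot before 4pm.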